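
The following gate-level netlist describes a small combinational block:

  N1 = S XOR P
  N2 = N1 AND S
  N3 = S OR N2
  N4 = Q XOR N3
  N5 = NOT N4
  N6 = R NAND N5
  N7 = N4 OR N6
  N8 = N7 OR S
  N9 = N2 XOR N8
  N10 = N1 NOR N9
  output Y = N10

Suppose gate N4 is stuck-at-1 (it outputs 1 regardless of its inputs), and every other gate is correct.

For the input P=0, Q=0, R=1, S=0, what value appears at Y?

Propagate with N4 forced: N1=0, N2=0, N3=0, N4=1 [stuck-at-1], N5=0, N6=1, N7=1, N8=1, N9=1, N10=0.
So Y = 0. (Without the fault it would be 1.)

0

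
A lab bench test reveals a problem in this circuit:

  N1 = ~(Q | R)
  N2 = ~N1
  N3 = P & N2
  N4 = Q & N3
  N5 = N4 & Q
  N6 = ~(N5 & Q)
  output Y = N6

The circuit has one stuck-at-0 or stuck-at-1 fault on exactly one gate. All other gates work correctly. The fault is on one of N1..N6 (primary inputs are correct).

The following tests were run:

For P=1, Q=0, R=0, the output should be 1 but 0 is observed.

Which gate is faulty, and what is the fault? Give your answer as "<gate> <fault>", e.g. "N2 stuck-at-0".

N6 stuck-at-0

Fault-free values for test 1 (P=1, Q=0, R=0): N1=1, N2=0, N3=0, N4=0, N5=0, N6=1, giving Y=1. Observed 0.
Test 1: faults giving observed 0 are {N6 stuck-at-0}.
Only N6 stuck-at-0 is consistent with every test.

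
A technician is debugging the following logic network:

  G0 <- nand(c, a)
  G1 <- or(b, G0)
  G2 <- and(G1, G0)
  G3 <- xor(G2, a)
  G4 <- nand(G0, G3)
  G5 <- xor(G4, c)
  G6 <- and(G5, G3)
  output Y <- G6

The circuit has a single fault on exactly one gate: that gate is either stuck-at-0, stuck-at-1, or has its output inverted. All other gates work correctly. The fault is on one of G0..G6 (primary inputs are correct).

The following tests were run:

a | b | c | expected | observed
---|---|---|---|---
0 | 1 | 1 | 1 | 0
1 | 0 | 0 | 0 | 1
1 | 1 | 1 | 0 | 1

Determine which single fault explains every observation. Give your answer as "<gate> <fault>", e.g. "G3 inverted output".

Fault-free values for test 1 (a=0, b=1, c=1): G0=1, G1=1, G2=1, G3=1, G4=0, G5=1, G6=1, giving Y=1. Observed 0.
Test 1: faults giving observed 0 are {G0 stuck-at-0, G0 inverted output, G1 stuck-at-0, G1 inverted output, G2 stuck-at-0, G2 inverted output, G3 stuck-at-0, G3 inverted output, G4 stuck-at-1, G4 inverted output, G5 stuck-at-0, G5 inverted output, G6 stuck-at-0, G6 inverted output}.
Test 2 (a=1, b=0, c=0): fault-free G0=1, G1=1, G2=1, G3=0, G4=1, G5=1, G6=0 → 0; observed 1. Eliminates G1 stuck-at-0, G1 inverted output, G2 stuck-at-0, G2 inverted output, G3 stuck-at-0, G3 inverted output, G4 stuck-at-1, G4 inverted output, G5 stuck-at-0, G5 inverted output, G6 stuck-at-0.
Test 3 (a=1, b=1, c=1): fault-free G0=0, G1=1, G2=0, G3=1, G4=1, G5=0, G6=0 → 0; observed 1. Eliminates G0 stuck-at-0, G0 inverted output.
Only G6 inverted output is consistent with every test.

G6 inverted output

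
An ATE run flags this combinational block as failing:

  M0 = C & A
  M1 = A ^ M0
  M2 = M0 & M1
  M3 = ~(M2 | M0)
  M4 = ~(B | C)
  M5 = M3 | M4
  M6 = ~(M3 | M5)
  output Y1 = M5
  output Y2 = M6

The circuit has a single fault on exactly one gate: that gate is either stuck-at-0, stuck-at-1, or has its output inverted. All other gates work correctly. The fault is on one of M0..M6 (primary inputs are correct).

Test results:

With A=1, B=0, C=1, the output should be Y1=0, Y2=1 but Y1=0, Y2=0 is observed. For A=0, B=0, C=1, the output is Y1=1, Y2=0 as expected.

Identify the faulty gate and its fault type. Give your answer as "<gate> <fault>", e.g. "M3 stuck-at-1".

Fault-free values for test 1 (A=1, B=0, C=1): M0=1, M1=0, M2=0, M3=0, M4=0, M5=0, M6=1, giving Y1=0, Y2=1. Observed Y1=0, Y2=0.
Test 1: faults giving observed Y1=0, Y2=0 are {M6 stuck-at-0, M6 inverted output}.
Test 2 (A=0, B=0, C=1): fault-free M0=0, M1=0, M2=0, M3=1, M4=0, M5=1, M6=0 → Y1=1, Y2=0; observed Y1=1, Y2=0. Eliminates M6 inverted output.
Only M6 stuck-at-0 is consistent with every test.

M6 stuck-at-0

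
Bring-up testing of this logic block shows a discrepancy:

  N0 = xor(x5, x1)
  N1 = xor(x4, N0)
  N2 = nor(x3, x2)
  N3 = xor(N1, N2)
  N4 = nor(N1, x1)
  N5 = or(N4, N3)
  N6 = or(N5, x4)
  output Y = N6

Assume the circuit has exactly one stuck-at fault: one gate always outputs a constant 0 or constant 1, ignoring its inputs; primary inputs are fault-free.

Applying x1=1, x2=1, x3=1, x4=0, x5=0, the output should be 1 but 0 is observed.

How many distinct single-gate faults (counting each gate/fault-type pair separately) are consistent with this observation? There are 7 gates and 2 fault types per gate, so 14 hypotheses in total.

6

Fault-free: N0=1, N1=1, N2=0, N3=1, N4=0, N5=1, N6=1 → 1. Observed 0.
  N0 stuck-at-0: output 0 ✓
  N0 stuck-at-1: output 1 ✗
  N1 stuck-at-0: output 0 ✓
  N1 stuck-at-1: output 1 ✗
  N2 stuck-at-0: output 1 ✗
  N2 stuck-at-1: output 0 ✓
  N3 stuck-at-0: output 0 ✓
  N3 stuck-at-1: output 1 ✗
  N4 stuck-at-0: output 1 ✗
  N4 stuck-at-1: output 1 ✗
  N5 stuck-at-0: output 0 ✓
  N5 stuck-at-1: output 1 ✗
  N6 stuck-at-0: output 0 ✓
  N6 stuck-at-1: output 1 ✗
Consistent faults: {N0 stuck-at-0, N1 stuck-at-0, N2 stuck-at-1, N3 stuck-at-0, N5 stuck-at-0, N6 stuck-at-0} — 6 in all.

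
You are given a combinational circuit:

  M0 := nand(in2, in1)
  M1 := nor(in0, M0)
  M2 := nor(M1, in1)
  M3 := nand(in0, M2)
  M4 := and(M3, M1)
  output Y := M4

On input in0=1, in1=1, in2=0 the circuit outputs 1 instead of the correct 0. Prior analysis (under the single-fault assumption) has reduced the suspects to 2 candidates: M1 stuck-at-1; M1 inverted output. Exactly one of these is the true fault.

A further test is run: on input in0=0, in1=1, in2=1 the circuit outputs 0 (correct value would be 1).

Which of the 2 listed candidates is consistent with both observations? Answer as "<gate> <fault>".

Evaluate each candidate on input in0=0, in1=1, in2=1:
  M1 stuck-at-1: M0=0, M1=1 [stuck-at-1], M2=0, M3=1, M4=1 → 1 — eliminated
  M1 inverted output: M0=0, M1=0 [inverted output], M2=0, M3=1, M4=0 → 0 — matches
Only M1 inverted output reproduces the observed 0.

M1 inverted output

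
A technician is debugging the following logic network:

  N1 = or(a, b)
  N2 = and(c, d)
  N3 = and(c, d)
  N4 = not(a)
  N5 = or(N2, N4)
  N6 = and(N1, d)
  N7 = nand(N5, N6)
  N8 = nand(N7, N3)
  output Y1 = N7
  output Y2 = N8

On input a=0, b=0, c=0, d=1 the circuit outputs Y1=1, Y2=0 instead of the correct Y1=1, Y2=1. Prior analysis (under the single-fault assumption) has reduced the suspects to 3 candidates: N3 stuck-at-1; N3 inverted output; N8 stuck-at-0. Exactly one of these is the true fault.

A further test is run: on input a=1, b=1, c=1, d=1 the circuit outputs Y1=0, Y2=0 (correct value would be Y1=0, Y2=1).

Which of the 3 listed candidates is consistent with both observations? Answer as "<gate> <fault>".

Evaluate each candidate on input a=1, b=1, c=1, d=1:
  N3 stuck-at-1: N1=1, N2=1, N3=1 [stuck-at-1], N4=0, N5=1, N6=1, N7=0, N8=1 → Y1=0, Y2=1 — eliminated
  N3 inverted output: N1=1, N2=1, N3=0 [inverted output], N4=0, N5=1, N6=1, N7=0, N8=1 → Y1=0, Y2=1 — eliminated
  N8 stuck-at-0: N1=1, N2=1, N3=1, N4=0, N5=1, N6=1, N7=0, N8=0 [stuck-at-0] → Y1=0, Y2=0 — matches
Only N8 stuck-at-0 reproduces the observed Y1=0, Y2=0.

N8 stuck-at-0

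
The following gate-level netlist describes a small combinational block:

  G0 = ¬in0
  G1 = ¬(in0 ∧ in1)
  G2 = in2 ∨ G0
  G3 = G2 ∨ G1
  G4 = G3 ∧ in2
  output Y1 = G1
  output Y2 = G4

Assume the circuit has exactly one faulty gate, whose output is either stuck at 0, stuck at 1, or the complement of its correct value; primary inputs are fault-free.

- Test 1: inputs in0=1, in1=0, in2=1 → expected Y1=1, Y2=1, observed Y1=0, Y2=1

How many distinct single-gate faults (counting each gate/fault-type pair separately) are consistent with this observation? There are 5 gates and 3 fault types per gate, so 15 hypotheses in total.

2

Fault-free: G0=0, G1=1, G2=1, G3=1, G4=1 → Y1=1, Y2=1. Observed Y1=0, Y2=1.
  G0: none of the 3 fault types match ✗
  G1: stuck-at-0, inverted output ✓; others ✗
  G2: none of the 3 fault types match ✗
  G3: none of the 3 fault types match ✗
  G4: none of the 3 fault types match ✗
Consistent faults: {G1 stuck-at-0, G1 inverted output} — 2 in all.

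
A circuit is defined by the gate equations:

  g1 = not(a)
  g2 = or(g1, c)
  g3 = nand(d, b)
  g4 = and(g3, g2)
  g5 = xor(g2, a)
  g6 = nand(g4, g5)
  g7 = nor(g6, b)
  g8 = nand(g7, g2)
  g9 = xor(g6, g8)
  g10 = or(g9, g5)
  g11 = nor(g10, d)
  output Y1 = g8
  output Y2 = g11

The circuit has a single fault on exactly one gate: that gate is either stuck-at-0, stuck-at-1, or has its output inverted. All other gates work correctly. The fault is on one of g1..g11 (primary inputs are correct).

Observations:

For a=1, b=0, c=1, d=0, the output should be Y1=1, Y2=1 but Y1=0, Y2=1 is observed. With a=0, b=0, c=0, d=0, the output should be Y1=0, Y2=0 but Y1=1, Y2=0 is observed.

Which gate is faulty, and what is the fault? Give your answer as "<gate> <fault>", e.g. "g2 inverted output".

g6 inverted output

Fault-free values for test 1 (a=1, b=0, c=1, d=0): g1=0, g2=1, g3=1, g4=1, g5=0, g6=1, g7=0, g8=1, g9=0, g10=0, g11=1, giving Y1=1, Y2=1. Observed Y1=0, Y2=1.
Test 1: faults giving observed Y1=0, Y2=1 are {g6 stuck-at-0, g6 inverted output}.
Test 2 (a=0, b=0, c=0, d=0): fault-free g1=1, g2=1, g3=1, g4=1, g5=1, g6=0, g7=1, g8=0, g9=0, g10=1, g11=0 → Y1=0, Y2=0; observed Y1=1, Y2=0. Eliminates g6 stuck-at-0.
Only g6 inverted output is consistent with every test.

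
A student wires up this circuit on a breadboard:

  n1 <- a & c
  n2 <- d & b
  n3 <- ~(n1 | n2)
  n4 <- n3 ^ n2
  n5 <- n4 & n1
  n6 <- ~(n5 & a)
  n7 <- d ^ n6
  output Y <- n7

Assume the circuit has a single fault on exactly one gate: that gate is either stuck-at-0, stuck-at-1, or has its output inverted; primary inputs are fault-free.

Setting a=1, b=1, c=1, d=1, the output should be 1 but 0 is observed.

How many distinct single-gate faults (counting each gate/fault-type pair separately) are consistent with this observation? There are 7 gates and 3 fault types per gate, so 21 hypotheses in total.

14

Fault-free: n1=1, n2=1, n3=0, n4=1, n5=1, n6=0, n7=1 → 1. Observed 0.
  n1: stuck-at-0, inverted output ✓; others ✗
  n2: stuck-at-0, inverted output ✓; others ✗
  n3: stuck-at-1, inverted output ✓; others ✗
  n4: stuck-at-0, inverted output ✓; others ✗
  n5: stuck-at-0, inverted output ✓; others ✗
  n6: stuck-at-1, inverted output ✓; others ✗
  n7: stuck-at-0, inverted output ✓; others ✗
Consistent faults: {n1 stuck-at-0, n1 inverted output, n2 stuck-at-0, n2 inverted output, n3 stuck-at-1, n3 inverted output, n4 stuck-at-0, n4 inverted output, n5 stuck-at-0, n5 inverted output, n6 stuck-at-1, n6 inverted output, n7 stuck-at-0, n7 inverted output} — 14 in all.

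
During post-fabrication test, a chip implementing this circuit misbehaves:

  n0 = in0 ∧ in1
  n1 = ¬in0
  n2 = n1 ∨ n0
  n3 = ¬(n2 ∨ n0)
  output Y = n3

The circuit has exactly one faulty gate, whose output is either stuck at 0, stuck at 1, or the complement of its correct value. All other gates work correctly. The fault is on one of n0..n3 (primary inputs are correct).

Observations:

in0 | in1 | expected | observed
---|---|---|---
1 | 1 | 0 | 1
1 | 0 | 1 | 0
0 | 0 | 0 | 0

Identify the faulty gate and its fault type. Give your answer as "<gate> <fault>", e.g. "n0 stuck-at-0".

Fault-free values for test 1 (in0=1, in1=1): n0=1, n1=0, n2=1, n3=0, giving Y=0. Observed 1.
Test 1: faults giving observed 1 are {n0 stuck-at-0, n0 inverted output, n3 stuck-at-1, n3 inverted output}.
Test 2 (in0=1, in1=0): fault-free n0=0, n1=0, n2=0, n3=1 → 1; observed 0. Eliminates n0 stuck-at-0, n3 stuck-at-1.
Test 3 (in0=0, in1=0): fault-free n0=0, n1=1, n2=1, n3=0 → 0; observed 0. Eliminates n3 inverted output.
Only n0 inverted output is consistent with every test.

n0 inverted output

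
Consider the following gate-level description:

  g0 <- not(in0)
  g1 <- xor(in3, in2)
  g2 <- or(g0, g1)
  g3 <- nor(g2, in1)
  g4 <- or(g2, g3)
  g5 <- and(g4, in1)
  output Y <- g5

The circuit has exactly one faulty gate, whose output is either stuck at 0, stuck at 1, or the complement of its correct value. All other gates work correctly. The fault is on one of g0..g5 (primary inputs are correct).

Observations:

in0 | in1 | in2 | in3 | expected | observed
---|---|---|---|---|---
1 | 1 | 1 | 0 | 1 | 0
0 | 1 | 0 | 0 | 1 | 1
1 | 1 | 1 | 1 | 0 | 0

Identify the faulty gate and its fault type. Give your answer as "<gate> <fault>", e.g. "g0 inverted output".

Fault-free values for test 1 (in0=1, in1=1, in2=1, in3=0): g0=0, g1=1, g2=1, g3=0, g4=1, g5=1, giving Y=1. Observed 0.
Test 1: faults giving observed 0 are {g1 stuck-at-0, g1 inverted output, g2 stuck-at-0, g2 inverted output, g4 stuck-at-0, g4 inverted output, g5 stuck-at-0, g5 inverted output}.
Test 2 (in0=0, in1=1, in2=0, in3=0): fault-free g0=1, g1=0, g2=1, g3=0, g4=1, g5=1 → 1; observed 1. Eliminates g2 stuck-at-0, g2 inverted output, g4 stuck-at-0, g4 inverted output, g5 stuck-at-0, g5 inverted output.
Test 3 (in0=1, in1=1, in2=1, in3=1): fault-free g0=0, g1=0, g2=0, g3=0, g4=0, g5=0 → 0; observed 0. Eliminates g1 inverted output.
Only g1 stuck-at-0 is consistent with every test.

g1 stuck-at-0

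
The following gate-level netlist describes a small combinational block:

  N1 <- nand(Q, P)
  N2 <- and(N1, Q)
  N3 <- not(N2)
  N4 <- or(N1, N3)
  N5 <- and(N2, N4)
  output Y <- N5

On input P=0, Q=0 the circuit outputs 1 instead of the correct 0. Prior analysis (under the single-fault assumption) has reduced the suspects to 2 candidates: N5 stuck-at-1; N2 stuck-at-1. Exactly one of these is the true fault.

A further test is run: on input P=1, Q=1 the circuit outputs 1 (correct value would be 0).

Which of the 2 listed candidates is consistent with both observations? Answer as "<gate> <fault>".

Evaluate each candidate on input P=1, Q=1:
  N5 stuck-at-1: N1=0, N2=0, N3=1, N4=1, N5=1 [stuck-at-1] → 1 — matches
  N2 stuck-at-1: N1=0, N2=1 [stuck-at-1], N3=0, N4=0, N5=0 → 0 — eliminated
Only N5 stuck-at-1 reproduces the observed 1.

N5 stuck-at-1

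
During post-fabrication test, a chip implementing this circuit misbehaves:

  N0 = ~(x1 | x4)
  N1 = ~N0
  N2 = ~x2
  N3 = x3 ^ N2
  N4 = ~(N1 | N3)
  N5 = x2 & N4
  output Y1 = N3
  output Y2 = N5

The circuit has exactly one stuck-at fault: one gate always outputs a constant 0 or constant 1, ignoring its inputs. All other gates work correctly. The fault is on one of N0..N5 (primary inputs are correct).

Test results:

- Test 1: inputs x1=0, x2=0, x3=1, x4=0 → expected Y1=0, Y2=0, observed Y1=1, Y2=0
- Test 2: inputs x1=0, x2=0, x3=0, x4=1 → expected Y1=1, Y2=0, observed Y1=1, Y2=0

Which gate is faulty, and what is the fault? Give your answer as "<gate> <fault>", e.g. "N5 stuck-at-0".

Fault-free values for test 1 (x1=0, x2=0, x3=1, x4=0): N0=1, N1=0, N2=1, N3=0, N4=1, N5=0, giving Y1=0, Y2=0. Observed Y1=1, Y2=0.
Test 1: faults giving observed Y1=1, Y2=0 are {N2 stuck-at-0, N3 stuck-at-1}.
Test 2 (x1=0, x2=0, x3=0, x4=1): fault-free N0=0, N1=1, N2=1, N3=1, N4=0, N5=0 → Y1=1, Y2=0; observed Y1=1, Y2=0. Eliminates N2 stuck-at-0.
Only N3 stuck-at-1 is consistent with every test.

N3 stuck-at-1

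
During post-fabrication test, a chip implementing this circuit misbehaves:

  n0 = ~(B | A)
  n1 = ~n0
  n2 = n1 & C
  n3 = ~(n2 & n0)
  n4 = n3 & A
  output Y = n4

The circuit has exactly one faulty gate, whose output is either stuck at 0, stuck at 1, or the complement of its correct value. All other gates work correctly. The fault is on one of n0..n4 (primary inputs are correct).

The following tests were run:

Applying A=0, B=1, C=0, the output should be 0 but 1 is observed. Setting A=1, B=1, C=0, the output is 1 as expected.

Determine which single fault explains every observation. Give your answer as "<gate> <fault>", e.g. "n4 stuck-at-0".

Fault-free values for test 1 (A=0, B=1, C=0): n0=0, n1=1, n2=0, n3=1, n4=0, giving Y=0. Observed 1.
Test 1: faults giving observed 1 are {n4 stuck-at-1, n4 inverted output}.
Test 2 (A=1, B=1, C=0): fault-free n0=0, n1=1, n2=0, n3=1, n4=1 → 1; observed 1. Eliminates n4 inverted output.
Only n4 stuck-at-1 is consistent with every test.

n4 stuck-at-1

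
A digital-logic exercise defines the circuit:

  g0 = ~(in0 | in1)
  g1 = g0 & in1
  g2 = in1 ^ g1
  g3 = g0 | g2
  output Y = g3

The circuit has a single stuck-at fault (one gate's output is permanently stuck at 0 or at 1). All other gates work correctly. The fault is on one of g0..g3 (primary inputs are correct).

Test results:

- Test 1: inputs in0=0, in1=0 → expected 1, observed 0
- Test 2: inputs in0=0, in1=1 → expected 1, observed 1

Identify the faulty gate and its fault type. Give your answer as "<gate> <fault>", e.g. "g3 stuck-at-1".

g0 stuck-at-0

Fault-free values for test 1 (in0=0, in1=0): g0=1, g1=0, g2=0, g3=1, giving Y=1. Observed 0.
Test 1: faults giving observed 0 are {g0 stuck-at-0, g3 stuck-at-0}.
Test 2 (in0=0, in1=1): fault-free g0=0, g1=0, g2=1, g3=1 → 1; observed 1. Eliminates g3 stuck-at-0.
Only g0 stuck-at-0 is consistent with every test.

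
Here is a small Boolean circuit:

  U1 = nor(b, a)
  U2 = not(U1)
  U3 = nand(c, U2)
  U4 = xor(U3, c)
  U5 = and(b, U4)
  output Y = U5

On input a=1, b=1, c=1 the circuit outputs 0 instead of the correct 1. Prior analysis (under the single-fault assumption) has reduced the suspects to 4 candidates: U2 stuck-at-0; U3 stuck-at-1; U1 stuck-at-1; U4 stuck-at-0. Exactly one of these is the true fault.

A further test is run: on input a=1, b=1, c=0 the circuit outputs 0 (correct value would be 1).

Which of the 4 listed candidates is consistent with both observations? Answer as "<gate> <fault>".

U4 stuck-at-0

Evaluate each candidate on input a=1, b=1, c=0:
  U2 stuck-at-0: U1=0, U2=0 [stuck-at-0], U3=1, U4=1, U5=1 → 1 — eliminated
  U3 stuck-at-1: U1=0, U2=1, U3=1 [stuck-at-1], U4=1, U5=1 → 1 — eliminated
  U1 stuck-at-1: U1=1 [stuck-at-1], U2=0, U3=1, U4=1, U5=1 → 1 — eliminated
  U4 stuck-at-0: U1=0, U2=1, U3=1, U4=0 [stuck-at-0], U5=0 → 0 — matches
Only U4 stuck-at-0 reproduces the observed 0.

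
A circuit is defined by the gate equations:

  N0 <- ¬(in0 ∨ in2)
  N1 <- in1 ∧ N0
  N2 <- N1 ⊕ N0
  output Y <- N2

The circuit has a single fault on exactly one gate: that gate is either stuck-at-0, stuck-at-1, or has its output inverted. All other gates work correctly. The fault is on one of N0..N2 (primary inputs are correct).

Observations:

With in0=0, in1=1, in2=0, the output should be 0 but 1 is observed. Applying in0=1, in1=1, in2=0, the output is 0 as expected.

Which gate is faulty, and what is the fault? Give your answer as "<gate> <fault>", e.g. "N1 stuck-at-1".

N1 stuck-at-0

Fault-free values for test 1 (in0=0, in1=1, in2=0): N0=1, N1=1, N2=0, giving Y=0. Observed 1.
Test 1: faults giving observed 1 are {N1 stuck-at-0, N1 inverted output, N2 stuck-at-1, N2 inverted output}.
Test 2 (in0=1, in1=1, in2=0): fault-free N0=0, N1=0, N2=0 → 0; observed 0. Eliminates N1 inverted output, N2 stuck-at-1, N2 inverted output.
Only N1 stuck-at-0 is consistent with every test.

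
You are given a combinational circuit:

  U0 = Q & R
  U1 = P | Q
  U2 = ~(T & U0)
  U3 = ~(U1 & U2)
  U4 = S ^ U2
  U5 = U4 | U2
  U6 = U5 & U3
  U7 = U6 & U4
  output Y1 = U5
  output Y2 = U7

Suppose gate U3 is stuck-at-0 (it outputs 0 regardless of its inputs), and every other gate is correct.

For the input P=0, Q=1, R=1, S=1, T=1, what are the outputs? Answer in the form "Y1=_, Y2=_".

Y1=1, Y2=0

Propagate with U3 forced: U0=1, U1=1, U2=0, U3=0 [stuck-at-0], U4=1, U5=1, U6=0, U7=0.
So the outputs are Y1=1, Y2=0. (Without the fault they would be Y1=1, Y2=1.)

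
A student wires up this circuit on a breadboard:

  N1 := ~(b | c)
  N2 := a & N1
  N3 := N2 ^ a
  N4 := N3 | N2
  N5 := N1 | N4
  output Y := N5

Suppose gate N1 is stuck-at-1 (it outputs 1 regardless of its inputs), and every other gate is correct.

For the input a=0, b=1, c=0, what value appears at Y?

Propagate with N1 forced: N1=1 [stuck-at-1], N2=0, N3=0, N4=0, N5=1.
So Y = 1. (Without the fault it would be 0.)

1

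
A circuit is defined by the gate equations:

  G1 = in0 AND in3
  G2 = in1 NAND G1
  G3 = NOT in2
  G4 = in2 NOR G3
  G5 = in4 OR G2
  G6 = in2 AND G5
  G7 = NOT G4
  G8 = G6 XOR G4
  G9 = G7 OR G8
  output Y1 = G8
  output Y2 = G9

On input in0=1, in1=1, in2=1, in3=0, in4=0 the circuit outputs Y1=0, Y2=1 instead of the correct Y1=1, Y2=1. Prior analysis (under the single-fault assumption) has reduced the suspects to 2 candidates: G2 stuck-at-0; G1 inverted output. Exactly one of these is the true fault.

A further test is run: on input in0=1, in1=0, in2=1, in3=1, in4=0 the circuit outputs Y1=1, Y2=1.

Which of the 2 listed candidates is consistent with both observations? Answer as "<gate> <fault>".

Evaluate each candidate on input in0=1, in1=0, in2=1, in3=1, in4=0:
  G2 stuck-at-0: G1=1, G2=0 [stuck-at-0], G3=0, G4=0, G5=0, G6=0, G7=1, G8=0, G9=1 → Y1=0, Y2=1 — eliminated
  G1 inverted output: G1=0 [inverted output], G2=1, G3=0, G4=0, G5=1, G6=1, G7=1, G8=1, G9=1 → Y1=1, Y2=1 — matches
Only G1 inverted output reproduces the observed Y1=1, Y2=1.

G1 inverted output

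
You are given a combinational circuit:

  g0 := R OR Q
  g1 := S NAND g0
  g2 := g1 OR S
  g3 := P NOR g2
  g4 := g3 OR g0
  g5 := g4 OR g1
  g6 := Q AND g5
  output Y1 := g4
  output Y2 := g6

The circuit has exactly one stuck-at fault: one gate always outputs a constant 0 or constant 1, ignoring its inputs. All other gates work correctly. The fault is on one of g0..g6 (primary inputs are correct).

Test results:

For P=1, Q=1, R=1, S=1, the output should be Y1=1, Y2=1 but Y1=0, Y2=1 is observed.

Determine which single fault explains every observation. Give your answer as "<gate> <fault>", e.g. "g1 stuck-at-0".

g0 stuck-at-0

Fault-free values for test 1 (P=1, Q=1, R=1, S=1): g0=1, g1=0, g2=1, g3=0, g4=1, g5=1, g6=1, giving Y1=1, Y2=1. Observed Y1=0, Y2=1.
Test 1: faults giving observed Y1=0, Y2=1 are {g0 stuck-at-0}.
Only g0 stuck-at-0 is consistent with every test.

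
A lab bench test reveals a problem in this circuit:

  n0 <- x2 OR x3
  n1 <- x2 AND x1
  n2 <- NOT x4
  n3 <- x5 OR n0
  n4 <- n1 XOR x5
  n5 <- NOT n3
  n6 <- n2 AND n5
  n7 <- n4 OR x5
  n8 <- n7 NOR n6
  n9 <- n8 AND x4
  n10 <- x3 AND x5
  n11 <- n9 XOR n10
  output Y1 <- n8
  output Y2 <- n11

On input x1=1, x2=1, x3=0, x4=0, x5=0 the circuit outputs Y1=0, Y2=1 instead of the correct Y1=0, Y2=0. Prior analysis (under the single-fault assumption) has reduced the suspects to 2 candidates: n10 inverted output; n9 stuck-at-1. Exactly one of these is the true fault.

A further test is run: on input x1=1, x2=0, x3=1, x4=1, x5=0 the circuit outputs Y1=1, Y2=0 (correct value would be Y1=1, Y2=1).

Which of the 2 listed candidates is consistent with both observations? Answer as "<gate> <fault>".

n10 inverted output

Evaluate each candidate on input x1=1, x2=0, x3=1, x4=1, x5=0:
  n10 inverted output: n0=1, n1=0, n2=0, n3=1, n4=0, n5=0, n6=0, n7=0, n8=1, n9=1, n10=1 [inverted output], n11=0 → Y1=1, Y2=0 — matches
  n9 stuck-at-1: n0=1, n1=0, n2=0, n3=1, n4=0, n5=0, n6=0, n7=0, n8=1, n9=1 [stuck-at-1], n10=0, n11=1 → Y1=1, Y2=1 — eliminated
Only n10 inverted output reproduces the observed Y1=1, Y2=0.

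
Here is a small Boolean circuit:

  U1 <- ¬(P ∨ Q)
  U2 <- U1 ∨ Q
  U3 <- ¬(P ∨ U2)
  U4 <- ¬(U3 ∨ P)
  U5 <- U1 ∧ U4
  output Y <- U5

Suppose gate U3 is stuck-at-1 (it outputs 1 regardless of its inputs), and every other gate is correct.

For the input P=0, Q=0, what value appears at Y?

Propagate with U3 forced: U1=1, U2=1, U3=1 [stuck-at-1], U4=0, U5=0.
So Y = 0. (Without the fault it would be 1.)

0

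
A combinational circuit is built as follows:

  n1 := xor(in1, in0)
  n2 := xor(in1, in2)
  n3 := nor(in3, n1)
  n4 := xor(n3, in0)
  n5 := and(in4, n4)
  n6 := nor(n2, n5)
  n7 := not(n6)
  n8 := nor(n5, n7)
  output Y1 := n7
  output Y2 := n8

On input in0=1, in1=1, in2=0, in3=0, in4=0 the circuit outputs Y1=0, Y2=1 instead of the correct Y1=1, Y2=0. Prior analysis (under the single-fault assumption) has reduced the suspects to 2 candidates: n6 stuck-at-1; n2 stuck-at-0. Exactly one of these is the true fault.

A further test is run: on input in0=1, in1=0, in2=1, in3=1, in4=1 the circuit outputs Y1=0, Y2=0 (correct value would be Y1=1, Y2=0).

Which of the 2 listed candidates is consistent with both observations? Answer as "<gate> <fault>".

n6 stuck-at-1

Evaluate each candidate on input in0=1, in1=0, in2=1, in3=1, in4=1:
  n6 stuck-at-1: n1=1, n2=1, n3=0, n4=1, n5=1, n6=1 [stuck-at-1], n7=0, n8=0 → Y1=0, Y2=0 — matches
  n2 stuck-at-0: n1=1, n2=0 [stuck-at-0], n3=0, n4=1, n5=1, n6=0, n7=1, n8=0 → Y1=1, Y2=0 — eliminated
Only n6 stuck-at-1 reproduces the observed Y1=0, Y2=0.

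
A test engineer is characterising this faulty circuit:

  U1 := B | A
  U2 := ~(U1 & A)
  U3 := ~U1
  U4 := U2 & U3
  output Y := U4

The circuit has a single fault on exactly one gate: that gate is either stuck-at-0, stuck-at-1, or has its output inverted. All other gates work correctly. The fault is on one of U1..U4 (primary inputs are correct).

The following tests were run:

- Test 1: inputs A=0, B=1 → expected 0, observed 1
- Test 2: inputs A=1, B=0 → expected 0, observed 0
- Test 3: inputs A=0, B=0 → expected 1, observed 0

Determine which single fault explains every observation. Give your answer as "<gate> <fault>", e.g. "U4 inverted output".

Fault-free values for test 1 (A=0, B=1): U1=1, U2=1, U3=0, U4=0, giving Y=0. Observed 1.
Test 1: faults giving observed 1 are {U1 stuck-at-0, U1 inverted output, U3 stuck-at-1, U3 inverted output, U4 stuck-at-1, U4 inverted output}.
Test 2 (A=1, B=0): fault-free U1=1, U2=0, U3=0, U4=0 → 0; observed 0. Eliminates U1 stuck-at-0, U1 inverted output, U4 stuck-at-1, U4 inverted output.
Test 3 (A=0, B=0): fault-free U1=0, U2=1, U3=1, U4=1 → 1; observed 0. Eliminates U3 stuck-at-1.
Only U3 inverted output is consistent with every test.

U3 inverted output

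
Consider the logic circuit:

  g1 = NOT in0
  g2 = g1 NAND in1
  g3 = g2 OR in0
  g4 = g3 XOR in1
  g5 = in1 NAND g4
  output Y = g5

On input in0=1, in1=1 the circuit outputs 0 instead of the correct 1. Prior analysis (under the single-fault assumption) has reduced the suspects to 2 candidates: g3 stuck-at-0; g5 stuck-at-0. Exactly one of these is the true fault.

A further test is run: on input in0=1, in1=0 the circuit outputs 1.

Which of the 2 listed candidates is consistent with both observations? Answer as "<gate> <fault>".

g3 stuck-at-0

Evaluate each candidate on input in0=1, in1=0:
  g3 stuck-at-0: g1=0, g2=1, g3=0 [stuck-at-0], g4=0, g5=1 → 1 — matches
  g5 stuck-at-0: g1=0, g2=1, g3=1, g4=1, g5=0 [stuck-at-0] → 0 — eliminated
Only g3 stuck-at-0 reproduces the observed 1.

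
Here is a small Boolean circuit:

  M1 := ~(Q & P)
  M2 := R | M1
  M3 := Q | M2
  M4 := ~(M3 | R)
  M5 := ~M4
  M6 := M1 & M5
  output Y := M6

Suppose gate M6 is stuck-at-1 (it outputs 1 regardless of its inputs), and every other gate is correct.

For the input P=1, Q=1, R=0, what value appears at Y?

Propagate with M6 forced: M1=0, M2=0, M3=1, M4=0, M5=1, M6=1 [stuck-at-1].
So Y = 1. (Without the fault it would be 0.)

1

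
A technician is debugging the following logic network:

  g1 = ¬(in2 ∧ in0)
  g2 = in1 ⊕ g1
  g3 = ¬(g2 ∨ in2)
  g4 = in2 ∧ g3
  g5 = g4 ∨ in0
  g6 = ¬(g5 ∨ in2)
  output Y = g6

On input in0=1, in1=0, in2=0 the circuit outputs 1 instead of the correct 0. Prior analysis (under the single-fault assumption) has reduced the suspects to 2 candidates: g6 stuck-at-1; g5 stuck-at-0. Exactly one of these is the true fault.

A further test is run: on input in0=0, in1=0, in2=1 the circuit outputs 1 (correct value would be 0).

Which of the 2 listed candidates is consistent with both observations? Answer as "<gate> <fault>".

Evaluate each candidate on input in0=0, in1=0, in2=1:
  g6 stuck-at-1: g1=1, g2=1, g3=0, g4=0, g5=0, g6=1 [stuck-at-1] → 1 — matches
  g5 stuck-at-0: g1=1, g2=1, g3=0, g4=0, g5=0 [stuck-at-0], g6=0 → 0 — eliminated
Only g6 stuck-at-1 reproduces the observed 1.

g6 stuck-at-1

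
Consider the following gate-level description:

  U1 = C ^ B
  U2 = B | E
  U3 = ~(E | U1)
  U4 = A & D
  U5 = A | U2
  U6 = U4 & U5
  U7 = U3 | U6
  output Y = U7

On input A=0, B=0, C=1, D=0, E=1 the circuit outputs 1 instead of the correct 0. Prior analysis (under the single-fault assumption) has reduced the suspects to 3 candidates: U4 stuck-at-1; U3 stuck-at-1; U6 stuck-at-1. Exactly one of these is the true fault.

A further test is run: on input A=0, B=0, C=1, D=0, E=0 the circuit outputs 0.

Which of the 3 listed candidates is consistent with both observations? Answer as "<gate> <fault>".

U4 stuck-at-1

Evaluate each candidate on input A=0, B=0, C=1, D=0, E=0:
  U4 stuck-at-1: U1=1, U2=0, U3=0, U4=1 [stuck-at-1], U5=0, U6=0, U7=0 → 0 — matches
  U3 stuck-at-1: U1=1, U2=0, U3=1 [stuck-at-1], U4=0, U5=0, U6=0, U7=1 → 1 — eliminated
  U6 stuck-at-1: U1=1, U2=0, U3=0, U4=0, U5=0, U6=1 [stuck-at-1], U7=1 → 1 — eliminated
Only U4 stuck-at-1 reproduces the observed 0.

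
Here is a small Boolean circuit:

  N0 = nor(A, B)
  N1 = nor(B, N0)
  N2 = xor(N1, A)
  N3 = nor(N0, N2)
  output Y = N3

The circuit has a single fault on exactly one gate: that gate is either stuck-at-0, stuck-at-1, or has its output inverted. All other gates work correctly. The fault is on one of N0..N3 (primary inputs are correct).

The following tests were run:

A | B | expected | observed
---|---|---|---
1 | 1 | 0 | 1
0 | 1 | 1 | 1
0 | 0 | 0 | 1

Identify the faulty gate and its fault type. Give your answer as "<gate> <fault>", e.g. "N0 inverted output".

Fault-free values for test 1 (A=1, B=1): N0=0, N1=0, N2=1, N3=0, giving Y=0. Observed 1.
Test 1: faults giving observed 1 are {N1 stuck-at-1, N1 inverted output, N2 stuck-at-0, N2 inverted output, N3 stuck-at-1, N3 inverted output}.
Test 2 (A=0, B=1): fault-free N0=0, N1=0, N2=0, N3=1 → 1; observed 1. Eliminates N1 stuck-at-1, N1 inverted output, N2 inverted output, N3 inverted output.
Test 3 (A=0, B=0): fault-free N0=1, N1=0, N2=0, N3=0 → 0; observed 1. Eliminates N2 stuck-at-0.
Only N3 stuck-at-1 is consistent with every test.

N3 stuck-at-1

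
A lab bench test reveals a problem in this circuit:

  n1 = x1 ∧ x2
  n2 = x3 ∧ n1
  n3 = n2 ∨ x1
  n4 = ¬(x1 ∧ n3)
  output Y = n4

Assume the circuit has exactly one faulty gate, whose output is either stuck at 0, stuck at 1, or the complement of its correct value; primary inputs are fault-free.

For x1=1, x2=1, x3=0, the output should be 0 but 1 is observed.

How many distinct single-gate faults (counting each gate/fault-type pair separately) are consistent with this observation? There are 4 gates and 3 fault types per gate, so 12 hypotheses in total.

Fault-free: n1=1, n2=0, n3=1, n4=0 → 0. Observed 1.
  n1 stuck-at-0: output 0 ✗
  n1 stuck-at-1: output 0 ✗
  n1 inverted output: output 0 ✗
  n2 stuck-at-0: output 0 ✗
  n2 stuck-at-1: output 0 ✗
  n2 inverted output: output 0 ✗
  n3 stuck-at-0: output 1 ✓
  n3 stuck-at-1: output 0 ✗
  n3 inverted output: output 1 ✓
  n4 stuck-at-0: output 0 ✗
  n4 stuck-at-1: output 1 ✓
  n4 inverted output: output 1 ✓
Consistent faults: {n3 stuck-at-0, n3 inverted output, n4 stuck-at-1, n4 inverted output} — 4 in all.

4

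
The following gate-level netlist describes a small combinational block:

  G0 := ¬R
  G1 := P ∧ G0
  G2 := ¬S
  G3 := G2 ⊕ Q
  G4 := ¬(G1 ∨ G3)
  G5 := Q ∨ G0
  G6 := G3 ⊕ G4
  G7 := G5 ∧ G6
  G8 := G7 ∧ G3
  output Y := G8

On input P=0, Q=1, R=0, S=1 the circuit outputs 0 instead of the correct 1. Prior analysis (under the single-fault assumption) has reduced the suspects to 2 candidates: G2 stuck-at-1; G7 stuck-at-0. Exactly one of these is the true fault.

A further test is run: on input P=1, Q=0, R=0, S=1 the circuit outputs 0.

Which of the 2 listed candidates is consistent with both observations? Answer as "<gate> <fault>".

Evaluate each candidate on input P=1, Q=0, R=0, S=1:
  G2 stuck-at-1: G0=1, G1=1, G2=1 [stuck-at-1], G3=1, G4=0, G5=1, G6=1, G7=1, G8=1 → 1 — eliminated
  G7 stuck-at-0: G0=1, G1=1, G2=0, G3=0, G4=0, G5=1, G6=0, G7=0 [stuck-at-0], G8=0 → 0 — matches
Only G7 stuck-at-0 reproduces the observed 0.

G7 stuck-at-0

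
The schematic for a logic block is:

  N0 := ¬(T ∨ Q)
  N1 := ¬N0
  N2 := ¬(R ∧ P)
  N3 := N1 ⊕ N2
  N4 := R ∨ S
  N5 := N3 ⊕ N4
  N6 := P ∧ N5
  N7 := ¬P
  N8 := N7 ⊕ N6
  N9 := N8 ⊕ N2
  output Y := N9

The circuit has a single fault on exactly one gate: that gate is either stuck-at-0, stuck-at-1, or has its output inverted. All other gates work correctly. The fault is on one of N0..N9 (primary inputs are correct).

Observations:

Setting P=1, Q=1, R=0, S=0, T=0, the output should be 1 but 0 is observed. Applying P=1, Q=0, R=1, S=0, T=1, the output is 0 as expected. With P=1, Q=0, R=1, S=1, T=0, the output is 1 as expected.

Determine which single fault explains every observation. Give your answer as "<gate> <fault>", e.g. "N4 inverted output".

Fault-free values for test 1 (P=1, Q=1, R=0, S=0, T=0): N0=0, N1=1, N2=1, N3=0, N4=0, N5=0, N6=0, N7=0, N8=0, N9=1, giving Y=1. Observed 0.
Test 1: faults giving observed 0 are {N0 stuck-at-1, N0 inverted output, N1 stuck-at-0, N1 inverted output, N3 stuck-at-1, N3 inverted output, N4 stuck-at-1, N4 inverted output, N5 stuck-at-1, N5 inverted output, N6 stuck-at-1, N6 inverted output, N7 stuck-at-1, N7 inverted output, N8 stuck-at-1, N8 inverted output, N9 stuck-at-0, N9 inverted output}.
Test 2 (P=1, Q=0, R=1, S=0, T=1): fault-free N0=0, N1=1, N2=0, N3=1, N4=1, N5=0, N6=0, N7=0, N8=0, N9=0 → 0; observed 0. Eliminates N0 stuck-at-1, N0 inverted output, N1 stuck-at-0, N1 inverted output, N3 inverted output, N4 inverted output, N5 stuck-at-1, N5 inverted output, N6 stuck-at-1, N6 inverted output, N7 stuck-at-1, N7 inverted output, N8 stuck-at-1, N8 inverted output, N9 inverted output.
Test 3 (P=1, Q=0, R=1, S=1, T=0): fault-free N0=1, N1=0, N2=0, N3=0, N4=1, N5=1, N6=1, N7=0, N8=1, N9=1 → 1; observed 1. Eliminates N3 stuck-at-1, N9 stuck-at-0.
Only N4 stuck-at-1 is consistent with every test.

N4 stuck-at-1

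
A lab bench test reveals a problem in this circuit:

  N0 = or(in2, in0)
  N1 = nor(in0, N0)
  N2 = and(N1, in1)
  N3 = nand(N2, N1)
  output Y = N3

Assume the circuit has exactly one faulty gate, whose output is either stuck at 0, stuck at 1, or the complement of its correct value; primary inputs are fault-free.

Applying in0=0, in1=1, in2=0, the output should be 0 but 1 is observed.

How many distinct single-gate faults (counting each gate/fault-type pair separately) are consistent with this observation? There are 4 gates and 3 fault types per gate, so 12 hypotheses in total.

8

Fault-free: N0=0, N1=1, N2=1, N3=0 → 0. Observed 1.
  N0 stuck-at-0: output 0 ✗
  N0 stuck-at-1: output 1 ✓
  N0 inverted output: output 1 ✓
  N1 stuck-at-0: output 1 ✓
  N1 stuck-at-1: output 0 ✗
  N1 inverted output: output 1 ✓
  N2 stuck-at-0: output 1 ✓
  N2 stuck-at-1: output 0 ✗
  N2 inverted output: output 1 ✓
  N3 stuck-at-0: output 0 ✗
  N3 stuck-at-1: output 1 ✓
  N3 inverted output: output 1 ✓
Consistent faults: {N0 stuck-at-1, N0 inverted output, N1 stuck-at-0, N1 inverted output, N2 stuck-at-0, N2 inverted output, N3 stuck-at-1, N3 inverted output} — 8 in all.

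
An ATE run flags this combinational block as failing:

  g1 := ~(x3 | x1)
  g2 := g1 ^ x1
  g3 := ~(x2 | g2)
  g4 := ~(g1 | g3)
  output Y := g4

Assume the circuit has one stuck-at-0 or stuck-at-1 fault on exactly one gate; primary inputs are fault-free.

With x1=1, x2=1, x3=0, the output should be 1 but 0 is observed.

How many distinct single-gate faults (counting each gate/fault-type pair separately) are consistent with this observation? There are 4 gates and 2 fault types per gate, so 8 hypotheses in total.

3

Fault-free: g1=0, g2=1, g3=0, g4=1 → 1. Observed 0.
  g1 stuck-at-0: output 1 ✗
  g1 stuck-at-1: output 0 ✓
  g2 stuck-at-0: output 1 ✗
  g2 stuck-at-1: output 1 ✗
  g3 stuck-at-0: output 1 ✗
  g3 stuck-at-1: output 0 ✓
  g4 stuck-at-0: output 0 ✓
  g4 stuck-at-1: output 1 ✗
Consistent faults: {g1 stuck-at-1, g3 stuck-at-1, g4 stuck-at-0} — 3 in all.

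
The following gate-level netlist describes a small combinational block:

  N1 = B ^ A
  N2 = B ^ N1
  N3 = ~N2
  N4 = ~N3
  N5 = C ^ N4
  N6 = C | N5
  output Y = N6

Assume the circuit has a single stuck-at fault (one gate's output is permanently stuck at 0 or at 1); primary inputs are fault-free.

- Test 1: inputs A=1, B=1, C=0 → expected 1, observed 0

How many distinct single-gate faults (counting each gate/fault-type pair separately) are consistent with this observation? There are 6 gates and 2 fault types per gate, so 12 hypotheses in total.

6

Fault-free: N1=0, N2=1, N3=0, N4=1, N5=1, N6=1 → 1. Observed 0.
  N1 stuck-at-0: output 1 ✗
  N1 stuck-at-1: output 0 ✓
  N2 stuck-at-0: output 0 ✓
  N2 stuck-at-1: output 1 ✗
  N3 stuck-at-0: output 1 ✗
  N3 stuck-at-1: output 0 ✓
  N4 stuck-at-0: output 0 ✓
  N4 stuck-at-1: output 1 ✗
  N5 stuck-at-0: output 0 ✓
  N5 stuck-at-1: output 1 ✗
  N6 stuck-at-0: output 0 ✓
  N6 stuck-at-1: output 1 ✗
Consistent faults: {N1 stuck-at-1, N2 stuck-at-0, N3 stuck-at-1, N4 stuck-at-0, N5 stuck-at-0, N6 stuck-at-0} — 6 in all.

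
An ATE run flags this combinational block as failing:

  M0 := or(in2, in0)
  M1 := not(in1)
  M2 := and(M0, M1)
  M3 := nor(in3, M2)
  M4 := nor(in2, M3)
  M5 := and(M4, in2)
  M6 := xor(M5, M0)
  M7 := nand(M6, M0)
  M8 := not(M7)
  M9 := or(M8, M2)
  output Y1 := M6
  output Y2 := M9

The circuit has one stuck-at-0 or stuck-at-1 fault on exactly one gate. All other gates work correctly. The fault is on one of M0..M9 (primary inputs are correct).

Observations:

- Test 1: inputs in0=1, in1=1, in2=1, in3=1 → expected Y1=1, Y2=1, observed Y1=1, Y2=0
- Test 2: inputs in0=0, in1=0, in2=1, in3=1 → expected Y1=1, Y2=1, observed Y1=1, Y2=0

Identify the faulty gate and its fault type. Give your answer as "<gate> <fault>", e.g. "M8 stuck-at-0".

Fault-free values for test 1 (in0=1, in1=1, in2=1, in3=1): M0=1, M1=0, M2=0, M3=0, M4=0, M5=0, M6=1, M7=0, M8=1, M9=1, giving Y1=1, Y2=1. Observed Y1=1, Y2=0.
Test 1: faults giving observed Y1=1, Y2=0 are {M7 stuck-at-1, M8 stuck-at-0, M9 stuck-at-0}.
Test 2 (in0=0, in1=0, in2=1, in3=1): fault-free M0=1, M1=1, M2=1, M3=0, M4=0, M5=0, M6=1, M7=0, M8=1, M9=1 → Y1=1, Y2=1; observed Y1=1, Y2=0. Eliminates M7 stuck-at-1, M8 stuck-at-0.
Only M9 stuck-at-0 is consistent with every test.

M9 stuck-at-0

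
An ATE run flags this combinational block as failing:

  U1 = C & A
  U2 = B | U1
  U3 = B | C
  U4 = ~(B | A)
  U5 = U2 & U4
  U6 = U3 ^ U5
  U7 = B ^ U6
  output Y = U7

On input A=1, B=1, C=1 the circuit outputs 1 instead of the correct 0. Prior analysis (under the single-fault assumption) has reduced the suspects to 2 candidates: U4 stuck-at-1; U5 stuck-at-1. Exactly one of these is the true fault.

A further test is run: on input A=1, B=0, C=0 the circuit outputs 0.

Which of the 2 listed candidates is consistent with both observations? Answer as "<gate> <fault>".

U4 stuck-at-1

Evaluate each candidate on input A=1, B=0, C=0:
  U4 stuck-at-1: U1=0, U2=0, U3=0, U4=1 [stuck-at-1], U5=0, U6=0, U7=0 → 0 — matches
  U5 stuck-at-1: U1=0, U2=0, U3=0, U4=0, U5=1 [stuck-at-1], U6=1, U7=1 → 1 — eliminated
Only U4 stuck-at-1 reproduces the observed 0.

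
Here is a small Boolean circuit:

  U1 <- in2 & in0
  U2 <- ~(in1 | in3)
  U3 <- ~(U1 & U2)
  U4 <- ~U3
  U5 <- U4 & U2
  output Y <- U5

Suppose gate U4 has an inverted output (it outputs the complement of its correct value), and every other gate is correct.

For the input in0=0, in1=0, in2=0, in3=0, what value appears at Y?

1

Propagate with U4 forced: U1=0, U2=1, U3=1, U4=1 [inverted output], U5=1.
So Y = 1. (Without the fault it would be 0.)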